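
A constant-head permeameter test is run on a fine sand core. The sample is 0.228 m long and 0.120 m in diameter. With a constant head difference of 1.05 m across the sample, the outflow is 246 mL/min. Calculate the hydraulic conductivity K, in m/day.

6.80

Cross-sectional area A = π·(d/2)² = π × (0.120/2)² = 0.01131 m².
Convert discharge: 246 mL/min = 4.100e-06 m³/s.
Darcy's law rearranged: K = Q·L / (A·Δh) = 4.100e-06 × 0.228 / (0.01131 × 1.05) = 7.872e-05 m/s = 6.801 m/day.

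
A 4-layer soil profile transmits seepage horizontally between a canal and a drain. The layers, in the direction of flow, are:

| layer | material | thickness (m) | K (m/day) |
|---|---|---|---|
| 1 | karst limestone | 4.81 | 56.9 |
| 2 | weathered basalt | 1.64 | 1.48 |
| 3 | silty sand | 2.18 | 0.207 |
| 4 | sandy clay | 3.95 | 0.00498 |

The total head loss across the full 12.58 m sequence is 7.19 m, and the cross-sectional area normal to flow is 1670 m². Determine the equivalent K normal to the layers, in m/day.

0.0156

Flow is perpendicular to layering, so the layers act in series and the equivalent K is the thickness-weighted harmonic mean.
Total thickness L = 4.81 + 1.64 + 2.18 + 3.95 = 12.58 m.
Σ(b_i/K_i) = 4.81/56.9 + 1.64/1.48 + 2.18/0.207 + 3.95/0.00498 = 804.9 d.
K_eq = L / Σ(b_i/K_i) = 12.58 / 804.9 = 0.01563 m/day.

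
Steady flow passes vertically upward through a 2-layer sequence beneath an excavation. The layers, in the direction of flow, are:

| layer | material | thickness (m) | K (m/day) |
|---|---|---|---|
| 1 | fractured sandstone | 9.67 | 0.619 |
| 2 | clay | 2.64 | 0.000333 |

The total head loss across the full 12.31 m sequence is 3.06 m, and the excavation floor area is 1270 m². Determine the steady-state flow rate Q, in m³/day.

Flow is perpendicular to layering, so the layers act in series and the equivalent K is the thickness-weighted harmonic mean.
Total thickness L = 9.67 + 2.64 = 12.31 m.
Σ(b_i/K_i) = 9.67/0.619 + 2.64/0.000333 = 7944 d.
K_eq = L / Σ(b_i/K_i) = 12.31 / 7944 = 0.001550 m/day.
Q = K_eq · A · (Δh/L) = 0.001550 × 1270 × (3.06/12.31) = 0.4892 m³/day.

0.489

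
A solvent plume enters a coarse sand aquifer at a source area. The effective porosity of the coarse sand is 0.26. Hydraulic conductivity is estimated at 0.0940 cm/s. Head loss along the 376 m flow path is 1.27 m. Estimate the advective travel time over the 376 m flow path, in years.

Convert K: 0.0940 cm/s × 864 = 81.22 m/day.
Hydraulic gradient i = Δh / L = 1.27 / 376 = 0.003378.
Darcy flux q = K · i = 81.22 × 0.003378 = 0.2743 m/day.
Seepage velocity v = q / n_e = 0.2743 / 0.26 = 1.055 m/day.
Travel time t = L / v = 376 / 1.055 = 356.4 days = 0.9757 years.

0.976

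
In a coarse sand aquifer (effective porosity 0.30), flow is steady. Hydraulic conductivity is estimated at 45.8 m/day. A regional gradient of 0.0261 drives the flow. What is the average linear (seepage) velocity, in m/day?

3.98

Hydraulic gradient i = 0.0261.
Darcy flux q = K · i = 45.80 × 0.02610 = 1.195 m/day.
Seepage velocity v = q / n_e = 1.195 / 0.30 = 3.985 m/day.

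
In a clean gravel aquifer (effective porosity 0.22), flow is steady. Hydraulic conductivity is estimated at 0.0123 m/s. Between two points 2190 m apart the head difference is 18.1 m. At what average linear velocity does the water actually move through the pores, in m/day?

39.9

Convert K: 0.0123 m/s × 86400 = 1063 m/day.
Hydraulic gradient i = Δh / L = 18.1 / 2190 = 0.008265.
Darcy flux q = K · i = 1063 × 0.008265 = 8.783 m/day.
Seepage velocity v = q / n_e = 8.783 / 0.22 = 39.92 m/day.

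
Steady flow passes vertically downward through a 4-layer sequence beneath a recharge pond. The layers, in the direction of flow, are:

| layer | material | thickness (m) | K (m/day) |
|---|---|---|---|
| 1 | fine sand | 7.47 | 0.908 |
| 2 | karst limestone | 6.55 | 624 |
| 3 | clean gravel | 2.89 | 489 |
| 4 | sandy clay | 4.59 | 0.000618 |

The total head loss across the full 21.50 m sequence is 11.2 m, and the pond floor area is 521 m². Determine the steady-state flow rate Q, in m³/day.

0.785

Flow is perpendicular to layering, so the layers act in series and the equivalent K is the thickness-weighted harmonic mean.
Total thickness L = 7.47 + 6.55 + 2.89 + 4.59 = 21.50 m.
Σ(b_i/K_i) = 7.47/0.908 + 6.55/624 + 2.89/489 + 4.59/0.000618 = 7435 d.
K_eq = L / Σ(b_i/K_i) = 21.50 / 7435 = 0.002892 m/day.
Q = K_eq · A · (Δh/L) = 0.002892 × 521 × (11.2/21.50) = 0.7848 m³/day.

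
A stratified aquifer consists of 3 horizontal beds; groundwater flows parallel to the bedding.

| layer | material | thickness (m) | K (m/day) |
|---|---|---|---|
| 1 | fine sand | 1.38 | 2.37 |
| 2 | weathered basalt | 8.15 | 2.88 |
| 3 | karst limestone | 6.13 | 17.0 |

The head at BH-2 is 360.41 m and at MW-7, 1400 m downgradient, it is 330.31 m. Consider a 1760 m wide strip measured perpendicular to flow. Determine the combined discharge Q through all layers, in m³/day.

Flow is parallel to layering, so each bed carries its own Darcy discharge and the transmissivities add.
Σ(K_i·b_i) = 2.37×1.38 + 2.88×8.15 + 17.0×6.13 = 131.0 m²/day.
Hydraulic gradient i = (360.41 − 330.31) / 1400 = 30.1 / 1400 = 0.02150.
Q = Σ(K_i·b_i) · W · i = 131.0 × 1760 × 0.02150 = 4955 m³/day.

4960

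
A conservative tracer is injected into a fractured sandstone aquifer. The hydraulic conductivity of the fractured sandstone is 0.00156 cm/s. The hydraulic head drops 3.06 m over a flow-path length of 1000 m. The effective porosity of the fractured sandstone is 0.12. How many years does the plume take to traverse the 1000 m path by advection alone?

79.7

Convert K: 0.00156 cm/s × 864 = 1.348 m/day.
Hydraulic gradient i = Δh / L = 3.06 / 1000 = 0.003060.
Darcy flux q = K · i = 1.348 × 0.003060 = 0.004124 m/day.
Seepage velocity v = q / n_e = 0.004124 / 0.12 = 0.03437 m/day.
Travel time t = L / v = 1000 / 0.03437 = 29095 days = 79.66 years.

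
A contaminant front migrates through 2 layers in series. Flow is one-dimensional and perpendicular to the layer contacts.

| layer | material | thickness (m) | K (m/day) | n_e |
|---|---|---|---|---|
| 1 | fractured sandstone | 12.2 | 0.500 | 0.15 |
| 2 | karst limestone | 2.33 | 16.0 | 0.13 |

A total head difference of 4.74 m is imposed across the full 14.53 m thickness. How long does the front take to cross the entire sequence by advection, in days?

With flow normal to the layers, continuity requires the same specific discharge q through every layer.
Σ(b_i/K_i) = 12.2/0.500 + 2.33/16.0 = 24.55 d.
q = Δh / Σ(b_i/K_i) = 4.74 / 24.55 = 0.1931 m/day.
In each layer the seepage velocity is v_i = q/n_i, so the layer transit time is t_i = b_i·n_i / q:
  layer 1 (fractured sandstone): t_1 = 12.2 × 0.15 / 0.1931 = 9.476 d
  layer 2 (karst limestone): t_2 = 2.33 × 0.13 / 0.1931 = 1.569 d
Total t = Σ t_i = 11.05 days.

11.0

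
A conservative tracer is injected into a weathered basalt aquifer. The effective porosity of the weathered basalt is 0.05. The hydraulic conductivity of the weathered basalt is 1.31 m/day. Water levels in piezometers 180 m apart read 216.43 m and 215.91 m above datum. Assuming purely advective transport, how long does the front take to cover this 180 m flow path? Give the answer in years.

Hydraulic gradient i = (216.43 − 215.91) / 180 = 0.52 / 180 = 0.002889.
Darcy flux q = K · i = 1.310 × 0.002889 = 0.003784 m/day.
Seepage velocity v = q / n_e = 0.003784 / 0.05 = 0.07569 m/day.
Travel time t = L / v = 180 / 0.07569 = 2378 days = 6.511 years.

6.51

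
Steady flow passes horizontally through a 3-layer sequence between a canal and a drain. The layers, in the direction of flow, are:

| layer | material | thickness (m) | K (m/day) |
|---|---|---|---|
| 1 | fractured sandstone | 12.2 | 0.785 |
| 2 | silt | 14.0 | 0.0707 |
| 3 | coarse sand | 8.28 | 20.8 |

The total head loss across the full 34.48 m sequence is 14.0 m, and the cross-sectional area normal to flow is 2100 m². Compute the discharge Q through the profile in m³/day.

Flow is perpendicular to layering, so the layers act in series and the equivalent K is the thickness-weighted harmonic mean.
Total thickness L = 12.2 + 14.0 + 8.28 = 34.48 m.
Σ(b_i/K_i) = 12.2/0.785 + 14.0/0.0707 + 8.28/20.8 = 214.0 d.
K_eq = L / Σ(b_i/K_i) = 34.48 / 214.0 = 0.1612 m/day.
Q = K_eq · A · (Δh/L) = 0.1612 × 2100 × (14.0/34.48) = 137.4 m³/day.

137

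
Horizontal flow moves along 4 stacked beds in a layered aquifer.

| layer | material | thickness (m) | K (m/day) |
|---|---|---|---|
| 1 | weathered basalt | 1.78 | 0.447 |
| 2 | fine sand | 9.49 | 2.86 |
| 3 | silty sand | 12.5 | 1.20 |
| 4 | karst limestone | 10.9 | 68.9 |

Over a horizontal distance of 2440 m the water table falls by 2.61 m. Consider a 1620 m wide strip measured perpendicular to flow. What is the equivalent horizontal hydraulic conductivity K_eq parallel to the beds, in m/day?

Flow is parallel to layering, so each bed carries its own Darcy discharge and the transmissivities add.
Σ(K_i·b_i) = 0.447×1.78 + 2.86×9.49 + 1.20×12.5 + 68.9×10.9 = 793.9 m²/day.
Total thickness b = 34.67 m, so K_eq = Σ(K_i·b_i)/b = 22.90 m/day.

22.9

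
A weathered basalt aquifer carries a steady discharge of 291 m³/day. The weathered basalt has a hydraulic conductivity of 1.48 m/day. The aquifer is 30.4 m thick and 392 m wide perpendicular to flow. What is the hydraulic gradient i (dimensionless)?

Cross-sectional area A = 392 × 30.4 = 11917 m².
From Q = K·A·i, i = Q / (K·A) = 291 / (1.480 × 11917) = 0.01650.

0.0165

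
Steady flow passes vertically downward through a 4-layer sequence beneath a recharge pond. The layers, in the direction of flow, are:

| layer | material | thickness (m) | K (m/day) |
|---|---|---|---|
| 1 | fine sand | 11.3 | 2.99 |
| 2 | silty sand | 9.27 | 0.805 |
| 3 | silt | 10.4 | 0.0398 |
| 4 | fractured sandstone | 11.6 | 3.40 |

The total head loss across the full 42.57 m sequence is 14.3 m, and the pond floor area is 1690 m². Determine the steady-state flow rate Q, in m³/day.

Flow is perpendicular to layering, so the layers act in series and the equivalent K is the thickness-weighted harmonic mean.
Total thickness L = 11.3 + 9.27 + 10.4 + 11.6 = 42.57 m.
Σ(b_i/K_i) = 11.3/2.99 + 9.27/0.805 + 10.4/0.0398 + 11.6/3.40 = 280.0 d.
K_eq = L / Σ(b_i/K_i) = 42.57 / 280.0 = 0.1520 m/day.
Q = K_eq · A · (Δh/L) = 0.1520 × 1690 × (14.3/42.57) = 86.31 m³/day.

86.3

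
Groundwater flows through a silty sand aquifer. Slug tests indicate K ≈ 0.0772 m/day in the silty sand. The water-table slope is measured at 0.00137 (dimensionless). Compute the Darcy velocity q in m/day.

0.000106

Hydraulic gradient i = 0.00137.
Specific discharge q = K · i = 0.07720 × 0.001370 = 0.0001058 m/day.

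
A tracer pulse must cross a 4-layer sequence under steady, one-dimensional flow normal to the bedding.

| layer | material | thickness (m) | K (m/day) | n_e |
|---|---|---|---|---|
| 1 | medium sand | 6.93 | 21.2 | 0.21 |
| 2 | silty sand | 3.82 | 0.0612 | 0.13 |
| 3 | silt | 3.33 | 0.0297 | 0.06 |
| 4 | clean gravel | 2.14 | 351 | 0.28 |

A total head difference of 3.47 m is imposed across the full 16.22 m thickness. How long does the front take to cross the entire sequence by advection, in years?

With flow normal to the layers, continuity requires the same specific discharge q through every layer.
Σ(b_i/K_i) = 6.93/21.2 + 3.82/0.0612 + 3.33/0.0297 + 2.14/351 = 174.9 d.
q = Δh / Σ(b_i/K_i) = 3.47 / 174.9 = 0.01984 m/day.
In each layer the seepage velocity is v_i = q/n_i, so the layer transit time is t_i = b_i·n_i / q:
  layer 1 (medium sand): t_1 = 6.93 × 0.21 / 0.01984 = 73.34 d
  layer 2 (silty sand): t_2 = 3.82 × 0.13 / 0.01984 = 25.03 d
  layer 3 (silt): t_3 = 3.33 × 0.06 / 0.01984 = 10.07 d
  layer 4 (clean gravel): t_4 = 2.14 × 0.28 / 0.01984 = 30.20 d
Total t = Σ t_i = 138.6 days = 0.3796 years.

0.380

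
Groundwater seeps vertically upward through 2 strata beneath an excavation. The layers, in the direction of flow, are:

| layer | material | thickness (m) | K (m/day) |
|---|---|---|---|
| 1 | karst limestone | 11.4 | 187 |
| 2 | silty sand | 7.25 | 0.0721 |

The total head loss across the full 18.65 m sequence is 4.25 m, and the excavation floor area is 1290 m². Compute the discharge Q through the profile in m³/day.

54.5

Flow is perpendicular to layering, so the layers act in series and the equivalent K is the thickness-weighted harmonic mean.
Total thickness L = 11.4 + 7.25 = 18.65 m.
Σ(b_i/K_i) = 11.4/187 + 7.25/0.0721 = 100.6 d.
K_eq = L / Σ(b_i/K_i) = 18.65 / 100.6 = 0.1854 m/day.
Q = K_eq · A · (Δh/L) = 0.1854 × 1290 × (4.25/18.65) = 54.49 m³/day.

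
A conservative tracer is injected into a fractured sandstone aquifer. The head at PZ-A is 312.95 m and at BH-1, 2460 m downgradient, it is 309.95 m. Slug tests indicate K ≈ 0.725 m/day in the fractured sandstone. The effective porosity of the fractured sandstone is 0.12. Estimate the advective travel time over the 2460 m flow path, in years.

914

Hydraulic gradient i = (312.95 − 309.95) / 2460 = 3 / 2460 = 0.001220.
Darcy flux q = K · i = 0.7250 × 0.001220 = 0.0008841 m/day.
Seepage velocity v = q / n_e = 0.0008841 / 0.12 = 0.007368 m/day.
Travel time t = L / v = 2460 / 0.007368 = 3.339e+05 days = 914.1 years.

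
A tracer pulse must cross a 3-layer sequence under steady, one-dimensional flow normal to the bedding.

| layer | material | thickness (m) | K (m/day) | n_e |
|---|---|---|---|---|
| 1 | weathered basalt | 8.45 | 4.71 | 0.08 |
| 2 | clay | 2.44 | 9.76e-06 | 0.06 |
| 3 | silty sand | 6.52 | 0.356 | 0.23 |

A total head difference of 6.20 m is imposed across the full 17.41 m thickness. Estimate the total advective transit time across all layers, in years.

With flow normal to the layers, continuity requires the same specific discharge q through every layer.
Σ(b_i/K_i) = 8.45/4.71 + 2.44/9.76e-06 + 6.52/0.356 = 2.500e+05 d.
q = Δh / Σ(b_i/K_i) = 6.20 / 2.500e+05 = 2.480e-05 m/day.
In each layer the seepage velocity is v_i = q/n_i, so the layer transit time is t_i = b_i·n_i / q:
  layer 1 (weathered basalt): t_1 = 8.45 × 0.08 / 2.480e-05 = 27260 d
  layer 2 (clay): t_2 = 2.44 × 0.06 / 2.480e-05 = 5904 d
  layer 3 (silty sand): t_3 = 6.52 × 0.23 / 2.480e-05 = 60473 d
Total t = Σ t_i = 93637 days = 256.4 years.

256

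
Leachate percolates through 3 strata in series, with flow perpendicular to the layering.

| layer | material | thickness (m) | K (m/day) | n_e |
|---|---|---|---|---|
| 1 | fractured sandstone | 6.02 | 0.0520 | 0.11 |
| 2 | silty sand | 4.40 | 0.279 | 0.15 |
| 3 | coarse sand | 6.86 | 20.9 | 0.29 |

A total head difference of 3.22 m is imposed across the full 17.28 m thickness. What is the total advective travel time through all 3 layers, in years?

With flow normal to the layers, continuity requires the same specific discharge q through every layer.
Σ(b_i/K_i) = 6.02/0.0520 + 4.40/0.279 + 6.86/20.9 = 131.9 d.
q = Δh / Σ(b_i/K_i) = 3.22 / 131.9 = 0.02442 m/day.
In each layer the seepage velocity is v_i = q/n_i, so the layer transit time is t_i = b_i·n_i / q:
  layer 1 (fractured sandstone): t_1 = 6.02 × 0.11 / 0.02442 = 27.12 d
  layer 2 (silty sand): t_2 = 4.40 × 0.15 / 0.02442 = 27.03 d
  layer 3 (coarse sand): t_3 = 6.86 × 0.29 / 0.02442 = 81.47 d
Total t = Σ t_i = 135.6 days = 0.3713 years.

0.371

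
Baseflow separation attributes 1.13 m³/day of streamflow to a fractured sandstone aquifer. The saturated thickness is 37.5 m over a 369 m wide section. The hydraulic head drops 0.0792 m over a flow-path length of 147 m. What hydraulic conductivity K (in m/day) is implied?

0.152

Cross-sectional area A = 369 × 37.5 = 13838 m².
Hydraulic gradient i = Δh / L = 0.0792 / 147 = 0.0005388.
From Q = K·A·i, K = Q / (A·i) = 1.13 / (13838 × 0.0005388) = 0.1516 m/day.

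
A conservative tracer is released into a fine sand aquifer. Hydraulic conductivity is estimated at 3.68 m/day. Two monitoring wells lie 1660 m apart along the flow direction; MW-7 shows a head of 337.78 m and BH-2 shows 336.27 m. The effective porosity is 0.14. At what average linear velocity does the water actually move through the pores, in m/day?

0.0239

Hydraulic gradient i = (337.78 − 336.27) / 1660 = 1.51 / 1660 = 0.0009096.
Darcy flux q = K · i = 3.680 × 0.0009096 = 0.003347 m/day.
Seepage velocity v = q / n_e = 0.003347 / 0.14 = 0.02391 m/day.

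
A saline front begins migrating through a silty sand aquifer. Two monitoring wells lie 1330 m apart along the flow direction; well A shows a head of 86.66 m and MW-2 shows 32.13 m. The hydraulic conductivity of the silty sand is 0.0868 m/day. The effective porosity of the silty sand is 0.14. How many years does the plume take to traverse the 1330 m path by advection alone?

143

Hydraulic gradient i = (86.66 − 32.13) / 1330 = 54.53 / 1330 = 0.04100.
Darcy flux q = K · i = 0.08680 × 0.04100 = 0.003559 m/day.
Seepage velocity v = q / n_e = 0.003559 / 0.14 = 0.02542 m/day.
Travel time t = L / v = 1330 / 0.02542 = 52321 days = 143.2 years.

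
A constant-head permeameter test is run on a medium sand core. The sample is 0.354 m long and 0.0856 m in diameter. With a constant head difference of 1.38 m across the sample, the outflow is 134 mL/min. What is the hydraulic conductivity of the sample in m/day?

Cross-sectional area A = π·(d/2)² = π × (0.0856/2)² = 0.005755 m².
Convert discharge: 134 mL/min = 2.233e-06 m³/s.
Darcy's law rearranged: K = Q·L / (A·Δh) = 2.233e-06 × 0.354 / (0.005755 × 1.38) = 9.955e-05 m/s = 8.601 m/day.

8.60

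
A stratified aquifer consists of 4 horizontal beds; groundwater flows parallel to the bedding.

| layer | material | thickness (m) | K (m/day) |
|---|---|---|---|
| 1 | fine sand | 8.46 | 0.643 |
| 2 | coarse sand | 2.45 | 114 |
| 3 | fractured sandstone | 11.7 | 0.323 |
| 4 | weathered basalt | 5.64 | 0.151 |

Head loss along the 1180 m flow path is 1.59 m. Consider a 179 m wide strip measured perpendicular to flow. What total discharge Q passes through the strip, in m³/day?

Flow is parallel to layering, so each bed carries its own Darcy discharge and the transmissivities add.
Σ(K_i·b_i) = 0.643×8.46 + 114×2.45 + 0.323×11.7 + 0.151×5.64 = 289.4 m²/day.
Hydraulic gradient i = Δh / L = 1.59 / 1180 = 0.001347.
Q = Σ(K_i·b_i) · W · i = 289.4 × 179 × 0.001347 = 69.79 m³/day.

69.8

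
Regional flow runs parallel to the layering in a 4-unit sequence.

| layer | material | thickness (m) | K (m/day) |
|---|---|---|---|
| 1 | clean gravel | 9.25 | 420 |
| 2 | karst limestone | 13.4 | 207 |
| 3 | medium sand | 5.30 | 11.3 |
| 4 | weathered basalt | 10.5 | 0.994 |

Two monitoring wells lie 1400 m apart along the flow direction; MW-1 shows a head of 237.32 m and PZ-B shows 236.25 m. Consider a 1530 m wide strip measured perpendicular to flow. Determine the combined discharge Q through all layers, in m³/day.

7870

Flow is parallel to layering, so each bed carries its own Darcy discharge and the transmissivities add.
Σ(K_i·b_i) = 420×9.25 + 207×13.4 + 11.3×5.30 + 0.994×10.5 = 6729 m²/day.
Hydraulic gradient i = (237.32 − 236.25) / 1400 = 1.07 / 1400 = 0.0007643.
Q = Σ(K_i·b_i) · W · i = 6729 × 1530 × 0.0007643 = 7869 m³/day.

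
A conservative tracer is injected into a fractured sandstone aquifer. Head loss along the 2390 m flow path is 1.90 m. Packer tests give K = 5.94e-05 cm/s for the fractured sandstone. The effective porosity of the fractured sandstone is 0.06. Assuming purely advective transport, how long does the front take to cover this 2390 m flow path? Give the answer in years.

Convert K: 5.94e-05 cm/s × 864 = 0.05132 m/day.
Hydraulic gradient i = Δh / L = 1.90 / 2390 = 0.0007950.
Darcy flux q = K · i = 0.05132 × 0.0007950 = 4.080e-05 m/day.
Seepage velocity v = q / n_e = 4.080e-05 / 0.06 = 0.0006800 m/day.
Travel time t = L / v = 2390 / 0.0006800 = 3.515e+06 days = 9623 years.

9620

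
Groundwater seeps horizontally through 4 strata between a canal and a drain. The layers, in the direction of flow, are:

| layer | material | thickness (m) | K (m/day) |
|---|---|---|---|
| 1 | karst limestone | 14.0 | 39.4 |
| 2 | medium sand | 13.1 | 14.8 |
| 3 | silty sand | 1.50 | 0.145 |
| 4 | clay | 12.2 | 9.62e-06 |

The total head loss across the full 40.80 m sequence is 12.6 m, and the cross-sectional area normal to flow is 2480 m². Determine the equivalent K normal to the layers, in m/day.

Flow is perpendicular to layering, so the layers act in series and the equivalent K is the thickness-weighted harmonic mean.
Total thickness L = 14.0 + 13.1 + 1.50 + 12.2 = 40.80 m.
Σ(b_i/K_i) = 14.0/39.4 + 13.1/14.8 + 1.50/0.145 + 12.2/9.62e-06 = 1.268e+06 d.
K_eq = L / Σ(b_i/K_i) = 40.80 / 1.268e+06 = 3.217e-05 m/day.

3.22e-05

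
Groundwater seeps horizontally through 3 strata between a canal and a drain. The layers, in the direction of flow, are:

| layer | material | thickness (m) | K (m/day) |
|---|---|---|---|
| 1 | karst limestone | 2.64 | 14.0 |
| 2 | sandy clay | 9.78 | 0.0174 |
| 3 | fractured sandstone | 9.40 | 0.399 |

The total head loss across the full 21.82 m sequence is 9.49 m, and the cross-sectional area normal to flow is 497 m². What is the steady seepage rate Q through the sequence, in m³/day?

8.05

Flow is perpendicular to layering, so the layers act in series and the equivalent K is the thickness-weighted harmonic mean.
Total thickness L = 2.64 + 9.78 + 9.40 = 21.82 m.
Σ(b_i/K_i) = 2.64/14.0 + 9.78/0.0174 + 9.40/0.399 = 585.8 d.
K_eq = L / Σ(b_i/K_i) = 21.82 / 585.8 = 0.03725 m/day.
Q = K_eq · A · (Δh/L) = 0.03725 × 497 × (9.49/21.82) = 8.051 m³/day.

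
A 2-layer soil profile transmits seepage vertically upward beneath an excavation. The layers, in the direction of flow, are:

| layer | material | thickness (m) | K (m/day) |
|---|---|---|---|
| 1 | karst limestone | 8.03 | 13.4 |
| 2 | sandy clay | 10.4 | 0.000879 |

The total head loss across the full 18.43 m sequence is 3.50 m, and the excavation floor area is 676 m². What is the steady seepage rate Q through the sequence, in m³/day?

Flow is perpendicular to layering, so the layers act in series and the equivalent K is the thickness-weighted harmonic mean.
Total thickness L = 8.03 + 10.4 = 18.43 m.
Σ(b_i/K_i) = 8.03/13.4 + 10.4/0.000879 = 11832 d.
K_eq = L / Σ(b_i/K_i) = 18.43 / 11832 = 0.001558 m/day.
Q = K_eq · A · (Δh/L) = 0.001558 × 676 × (3.50/18.43) = 0.2000 m³/day.

0.200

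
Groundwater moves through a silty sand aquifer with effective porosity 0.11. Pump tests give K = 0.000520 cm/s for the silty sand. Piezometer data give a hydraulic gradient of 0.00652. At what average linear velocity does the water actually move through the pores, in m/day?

0.0266

Convert K: 0.000520 cm/s × 864 = 0.4493 m/day.
Hydraulic gradient i = 0.00652.
Darcy flux q = K · i = 0.4493 × 0.006520 = 0.002929 m/day.
Seepage velocity v = q / n_e = 0.002929 / 0.11 = 0.02663 m/day.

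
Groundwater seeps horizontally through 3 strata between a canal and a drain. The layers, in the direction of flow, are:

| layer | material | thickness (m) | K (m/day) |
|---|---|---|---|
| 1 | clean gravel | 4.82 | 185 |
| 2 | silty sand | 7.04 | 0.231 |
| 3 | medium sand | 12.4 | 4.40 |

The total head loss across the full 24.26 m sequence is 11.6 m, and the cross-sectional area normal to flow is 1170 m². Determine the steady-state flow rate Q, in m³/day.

407

Flow is perpendicular to layering, so the layers act in series and the equivalent K is the thickness-weighted harmonic mean.
Total thickness L = 4.82 + 7.04 + 12.4 = 24.26 m.
Σ(b_i/K_i) = 4.82/185 + 7.04/0.231 + 12.4/4.40 = 33.32 d.
K_eq = L / Σ(b_i/K_i) = 24.26 / 33.32 = 0.7281 m/day.
Q = K_eq · A · (Δh/L) = 0.7281 × 1170 × (11.6/24.26) = 407.3 m³/day.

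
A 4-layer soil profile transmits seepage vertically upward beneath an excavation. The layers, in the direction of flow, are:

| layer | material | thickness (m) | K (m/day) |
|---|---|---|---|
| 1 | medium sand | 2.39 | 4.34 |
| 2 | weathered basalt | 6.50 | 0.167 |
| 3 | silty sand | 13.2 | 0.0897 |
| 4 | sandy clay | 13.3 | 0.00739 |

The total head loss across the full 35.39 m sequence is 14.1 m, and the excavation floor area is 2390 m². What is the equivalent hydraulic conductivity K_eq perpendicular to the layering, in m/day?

0.0178

Flow is perpendicular to layering, so the layers act in series and the equivalent K is the thickness-weighted harmonic mean.
Total thickness L = 2.39 + 6.50 + 13.2 + 13.3 = 35.39 m.
Σ(b_i/K_i) = 2.39/4.34 + 6.50/0.167 + 13.2/0.0897 + 13.3/0.00739 = 1986 d.
K_eq = L / Σ(b_i/K_i) = 35.39 / 1986 = 0.01782 m/day.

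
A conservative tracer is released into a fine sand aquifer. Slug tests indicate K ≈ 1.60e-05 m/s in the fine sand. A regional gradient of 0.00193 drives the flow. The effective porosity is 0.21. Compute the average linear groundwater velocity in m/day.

0.0127

Convert K: 1.60e-05 m/s × 86400 = 1.382 m/day.
Hydraulic gradient i = 0.00193.
Darcy flux q = K · i = 1.382 × 0.001930 = 0.002668 m/day.
Seepage velocity v = q / n_e = 0.002668 / 0.21 = 0.01270 m/day.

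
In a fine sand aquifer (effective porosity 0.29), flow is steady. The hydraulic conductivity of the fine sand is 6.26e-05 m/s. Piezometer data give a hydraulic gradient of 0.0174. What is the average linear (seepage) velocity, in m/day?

Convert K: 6.26e-05 m/s × 86400 = 5.409 m/day.
Hydraulic gradient i = 0.0174.
Darcy flux q = K · i = 5.409 × 0.01740 = 0.09411 m/day.
Seepage velocity v = q / n_e = 0.09411 / 0.29 = 0.3245 m/day.

0.325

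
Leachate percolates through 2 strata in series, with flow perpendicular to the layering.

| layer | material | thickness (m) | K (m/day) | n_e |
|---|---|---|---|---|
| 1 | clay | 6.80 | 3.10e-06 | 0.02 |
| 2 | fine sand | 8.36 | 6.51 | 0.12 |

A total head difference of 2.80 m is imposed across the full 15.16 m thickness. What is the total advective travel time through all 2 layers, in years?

2440

With flow normal to the layers, continuity requires the same specific discharge q through every layer.
Σ(b_i/K_i) = 6.80/3.10e-06 + 8.36/6.51 = 2.194e+06 d.
q = Δh / Σ(b_i/K_i) = 2.80 / 2.194e+06 = 1.276e-06 m/day.
In each layer the seepage velocity is v_i = q/n_i, so the layer transit time is t_i = b_i·n_i / q:
  layer 1 (clay): t_1 = 6.80 × 0.02 / 1.276e-06 = 1.065e+05 d
  layer 2 (fine sand): t_2 = 8.36 × 0.12 / 1.276e-06 = 7.859e+05 d
Total t = Σ t_i = 8.925e+05 days = 2443 years.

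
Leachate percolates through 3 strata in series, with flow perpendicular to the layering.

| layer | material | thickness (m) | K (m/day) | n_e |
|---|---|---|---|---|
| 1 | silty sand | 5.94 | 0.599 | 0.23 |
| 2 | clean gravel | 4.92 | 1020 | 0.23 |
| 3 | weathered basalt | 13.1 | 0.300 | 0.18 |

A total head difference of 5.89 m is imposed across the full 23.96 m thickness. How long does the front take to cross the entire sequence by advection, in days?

44.2

With flow normal to the layers, continuity requires the same specific discharge q through every layer.
Σ(b_i/K_i) = 5.94/0.599 + 4.92/1020 + 13.1/0.300 = 53.59 d.
q = Δh / Σ(b_i/K_i) = 5.89 / 53.59 = 0.1099 m/day.
In each layer the seepage velocity is v_i = q/n_i, so the layer transit time is t_i = b_i·n_i / q:
  layer 1 (silty sand): t_1 = 5.94 × 0.23 / 0.1099 = 12.43 d
  layer 2 (clean gravel): t_2 = 4.92 × 0.23 / 0.1099 = 10.30 d
  layer 3 (weathered basalt): t_3 = 13.1 × 0.18 / 0.1099 = 21.45 d
Total t = Σ t_i = 44.18 days.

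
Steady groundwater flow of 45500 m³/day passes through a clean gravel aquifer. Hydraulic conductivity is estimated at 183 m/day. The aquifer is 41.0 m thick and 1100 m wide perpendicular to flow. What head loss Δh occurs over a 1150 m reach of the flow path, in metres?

Cross-sectional area A = 1100 × 41.0 = 45100 m².
From Q = K·A·i, i = Q / (K·A) = 45500 / (183.0 × 45100) = 0.005513.
Head loss Δh = i · L = 0.005513 × 1150 = 6.340 m.

6.34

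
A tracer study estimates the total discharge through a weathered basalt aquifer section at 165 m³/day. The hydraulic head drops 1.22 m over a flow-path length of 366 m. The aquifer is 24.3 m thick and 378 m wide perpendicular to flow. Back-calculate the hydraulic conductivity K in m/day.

5.39

Cross-sectional area A = 378 × 24.3 = 9185 m².
Hydraulic gradient i = Δh / L = 1.22 / 366 = 0.003333.
From Q = K·A·i, K = Q / (A·i) = 165 / (9185 × 0.003333) = 5.389 m/day.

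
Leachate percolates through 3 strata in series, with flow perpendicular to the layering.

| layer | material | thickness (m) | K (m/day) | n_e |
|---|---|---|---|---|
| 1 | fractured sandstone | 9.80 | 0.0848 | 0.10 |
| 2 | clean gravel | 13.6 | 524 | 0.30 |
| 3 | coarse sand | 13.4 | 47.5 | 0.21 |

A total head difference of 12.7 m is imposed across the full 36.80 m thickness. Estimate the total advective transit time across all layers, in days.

With flow normal to the layers, continuity requires the same specific discharge q through every layer.
Σ(b_i/K_i) = 9.80/0.0848 + 13.6/524 + 13.4/47.5 = 115.9 d.
q = Δh / Σ(b_i/K_i) = 12.7 / 115.9 = 0.1096 m/day.
In each layer the seepage velocity is v_i = q/n_i, so the layer transit time is t_i = b_i·n_i / q:
  layer 1 (fractured sandstone): t_1 = 9.80 × 0.10 / 0.1096 = 8.941 d
  layer 2 (clean gravel): t_2 = 13.6 × 0.30 / 0.1096 = 37.23 d
  layer 3 (coarse sand): t_3 = 13.4 × 0.21 / 0.1096 = 25.67 d
Total t = Σ t_i = 71.84 days.

71.8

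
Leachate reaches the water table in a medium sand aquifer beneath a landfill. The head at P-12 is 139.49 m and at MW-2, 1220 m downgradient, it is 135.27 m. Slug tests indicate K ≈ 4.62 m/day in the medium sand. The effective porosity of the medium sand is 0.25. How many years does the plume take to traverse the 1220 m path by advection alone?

Hydraulic gradient i = (139.49 − 135.27) / 1220 = 4.22 / 1220 = 0.003459.
Darcy flux q = K · i = 4.620 × 0.003459 = 0.01598 m/day.
Seepage velocity v = q / n_e = 0.01598 / 0.25 = 0.06392 m/day.
Travel time t = L / v = 1220 / 0.06392 = 19086 days = 52.25 years.

52.3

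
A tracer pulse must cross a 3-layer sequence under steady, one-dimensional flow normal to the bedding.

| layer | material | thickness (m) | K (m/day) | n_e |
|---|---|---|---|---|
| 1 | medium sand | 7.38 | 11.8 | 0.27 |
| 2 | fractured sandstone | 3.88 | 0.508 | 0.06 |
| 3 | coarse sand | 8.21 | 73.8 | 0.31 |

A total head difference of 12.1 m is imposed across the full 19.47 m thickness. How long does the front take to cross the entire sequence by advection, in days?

With flow normal to the layers, continuity requires the same specific discharge q through every layer.
Σ(b_i/K_i) = 7.38/11.8 + 3.88/0.508 + 8.21/73.8 = 8.374 d.
q = Δh / Σ(b_i/K_i) = 12.1 / 8.374 = 1.445 m/day.
In each layer the seepage velocity is v_i = q/n_i, so the layer transit time is t_i = b_i·n_i / q:
  layer 1 (medium sand): t_1 = 7.38 × 0.27 / 1.445 = 1.379 d
  layer 2 (fractured sandstone): t_2 = 3.88 × 0.06 / 1.445 = 0.1611 d
  layer 3 (coarse sand): t_3 = 8.21 × 0.31 / 1.445 = 1.761 d
Total t = Σ t_i = 3.302 days.

3.30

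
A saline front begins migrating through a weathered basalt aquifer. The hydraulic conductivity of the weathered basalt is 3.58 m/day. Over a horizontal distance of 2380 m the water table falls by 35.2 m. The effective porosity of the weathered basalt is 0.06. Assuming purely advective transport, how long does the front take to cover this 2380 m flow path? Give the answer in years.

7.38

Hydraulic gradient i = Δh / L = 35.2 / 2380 = 0.01479.
Darcy flux q = K · i = 3.580 × 0.01479 = 0.05295 m/day.
Seepage velocity v = q / n_e = 0.05295 / 0.06 = 0.8825 m/day.
Travel time t = L / v = 2380 / 0.8825 = 2697 days = 7.384 years.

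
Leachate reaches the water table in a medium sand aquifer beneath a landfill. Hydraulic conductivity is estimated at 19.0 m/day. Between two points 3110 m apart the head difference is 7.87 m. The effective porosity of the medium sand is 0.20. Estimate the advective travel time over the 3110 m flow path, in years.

Hydraulic gradient i = Δh / L = 7.87 / 3110 = 0.002531.
Darcy flux q = K · i = 19.00 × 0.002531 = 0.04808 m/day.
Seepage velocity v = q / n_e = 0.04808 / 0.20 = 0.2404 m/day.
Travel time t = L / v = 3110 / 0.2404 = 12937 days = 35.42 years.

35.4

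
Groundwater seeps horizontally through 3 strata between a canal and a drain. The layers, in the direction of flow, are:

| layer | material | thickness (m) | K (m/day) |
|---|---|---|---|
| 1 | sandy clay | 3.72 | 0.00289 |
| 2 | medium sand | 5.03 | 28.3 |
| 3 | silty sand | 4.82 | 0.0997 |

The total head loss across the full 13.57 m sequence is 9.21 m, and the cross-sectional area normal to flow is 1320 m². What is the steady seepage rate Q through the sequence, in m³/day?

Flow is perpendicular to layering, so the layers act in series and the equivalent K is the thickness-weighted harmonic mean.
Total thickness L = 3.72 + 5.03 + 4.82 = 13.57 m.
Σ(b_i/K_i) = 3.72/0.00289 + 5.03/28.3 + 4.82/0.0997 = 1336 d.
K_eq = L / Σ(b_i/K_i) = 13.57 / 1336 = 0.01016 m/day.
Q = K_eq · A · (Δh/L) = 0.01016 × 1320 × (9.21/13.57) = 9.102 m³/day.

9.10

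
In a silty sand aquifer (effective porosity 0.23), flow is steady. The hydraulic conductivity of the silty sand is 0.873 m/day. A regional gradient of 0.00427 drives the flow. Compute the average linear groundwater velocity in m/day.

Hydraulic gradient i = 0.00427.
Darcy flux q = K · i = 0.8730 × 0.004270 = 0.003728 m/day.
Seepage velocity v = q / n_e = 0.003728 / 0.23 = 0.01621 m/day.

0.0162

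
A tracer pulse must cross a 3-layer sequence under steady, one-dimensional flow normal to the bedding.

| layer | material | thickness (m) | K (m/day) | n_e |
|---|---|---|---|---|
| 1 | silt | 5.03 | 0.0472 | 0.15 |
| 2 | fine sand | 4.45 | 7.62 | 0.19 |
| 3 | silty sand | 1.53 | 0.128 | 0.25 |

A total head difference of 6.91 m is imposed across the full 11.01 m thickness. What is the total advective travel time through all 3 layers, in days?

With flow normal to the layers, continuity requires the same specific discharge q through every layer.
Σ(b_i/K_i) = 5.03/0.0472 + 4.45/7.62 + 1.53/0.128 = 119.1 d.
q = Δh / Σ(b_i/K_i) = 6.91 / 119.1 = 0.05802 m/day.
In each layer the seepage velocity is v_i = q/n_i, so the layer transit time is t_i = b_i·n_i / q:
  layer 1 (silt): t_1 = 5.03 × 0.15 / 0.05802 = 13.01 d
  layer 2 (fine sand): t_2 = 4.45 × 0.19 / 0.05802 = 14.57 d
  layer 3 (silty sand): t_3 = 1.53 × 0.25 / 0.05802 = 6.593 d
Total t = Σ t_i = 34.17 days.

34.2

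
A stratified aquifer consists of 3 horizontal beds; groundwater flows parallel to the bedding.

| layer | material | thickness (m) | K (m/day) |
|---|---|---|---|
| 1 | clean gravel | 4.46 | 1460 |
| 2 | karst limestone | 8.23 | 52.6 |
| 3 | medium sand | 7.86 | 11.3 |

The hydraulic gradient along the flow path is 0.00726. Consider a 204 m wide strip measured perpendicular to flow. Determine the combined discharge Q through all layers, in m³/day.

Flow is parallel to layering, so each bed carries its own Darcy discharge and the transmissivities add.
Σ(K_i·b_i) = 1460×4.46 + 52.6×8.23 + 11.3×7.86 = 7033 m²/day.
Hydraulic gradient i = 0.00726.
Q = Σ(K_i·b_i) · W · i = 7033 × 204 × 0.007260 = 10417 m³/day.

10400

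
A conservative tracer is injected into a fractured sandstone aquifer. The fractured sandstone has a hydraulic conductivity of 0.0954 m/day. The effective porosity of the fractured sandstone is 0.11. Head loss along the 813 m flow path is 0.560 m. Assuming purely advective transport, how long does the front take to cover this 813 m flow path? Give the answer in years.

3730

Hydraulic gradient i = Δh / L = 0.560 / 813 = 0.0006888.
Darcy flux q = K · i = 0.09540 × 0.0006888 = 6.571e-05 m/day.
Seepage velocity v = q / n_e = 6.571e-05 / 0.11 = 0.0005974 m/day.
Travel time t = L / v = 813 / 0.0005974 = 1.361e+06 days = 3726 years.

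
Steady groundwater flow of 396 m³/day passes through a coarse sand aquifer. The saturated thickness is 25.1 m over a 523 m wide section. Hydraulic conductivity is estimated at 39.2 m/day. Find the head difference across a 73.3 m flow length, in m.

0.0564

Cross-sectional area A = 523 × 25.1 = 13127 m².
From Q = K·A·i, i = Q / (K·A) = 396 / (39.20 × 13127) = 0.0007695.
Head loss Δh = i · L = 0.0007695 × 73.3 = 0.05641 m.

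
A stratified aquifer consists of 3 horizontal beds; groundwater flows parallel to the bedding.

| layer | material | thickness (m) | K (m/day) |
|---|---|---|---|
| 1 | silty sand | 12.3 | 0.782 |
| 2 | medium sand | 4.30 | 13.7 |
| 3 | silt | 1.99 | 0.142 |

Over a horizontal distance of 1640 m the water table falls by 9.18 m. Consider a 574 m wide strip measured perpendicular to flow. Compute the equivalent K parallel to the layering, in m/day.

Flow is parallel to layering, so each bed carries its own Darcy discharge and the transmissivities add.
Σ(K_i·b_i) = 0.782×12.3 + 13.7×4.30 + 0.142×1.99 = 68.81 m²/day.
Total thickness b = 18.59 m, so K_eq = Σ(K_i·b_i)/b = 3.702 m/day.

3.70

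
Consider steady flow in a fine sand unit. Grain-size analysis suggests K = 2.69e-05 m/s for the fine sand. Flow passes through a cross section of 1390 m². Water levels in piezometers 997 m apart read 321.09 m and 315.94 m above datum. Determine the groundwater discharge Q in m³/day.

Convert K: 2.69e-05 m/s × 86400 = 2.324 m/day.
Hydraulic gradient i = (321.09 − 315.94) / 997 = 5.15 / 997 = 0.005165.
Darcy's law: Q = K · A · i = 2.324 × 1390 × 0.005165 = 16.69 m³/day.

16.7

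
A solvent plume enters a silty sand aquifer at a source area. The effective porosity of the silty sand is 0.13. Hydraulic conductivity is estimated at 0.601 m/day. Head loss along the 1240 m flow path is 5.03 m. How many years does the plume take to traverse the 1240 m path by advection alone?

181

Hydraulic gradient i = Δh / L = 5.03 / 1240 = 0.004056.
Darcy flux q = K · i = 0.6010 × 0.004056 = 0.002438 m/day.
Seepage velocity v = q / n_e = 0.002438 / 0.13 = 0.01875 m/day.
Travel time t = L / v = 1240 / 0.01875 = 66122 days = 181.0 years.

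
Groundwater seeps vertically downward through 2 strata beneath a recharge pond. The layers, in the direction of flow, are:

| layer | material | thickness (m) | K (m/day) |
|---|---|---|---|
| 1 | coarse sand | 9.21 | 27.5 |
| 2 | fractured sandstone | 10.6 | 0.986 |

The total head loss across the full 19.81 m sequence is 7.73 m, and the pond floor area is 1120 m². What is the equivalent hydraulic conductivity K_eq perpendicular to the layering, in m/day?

1.79

Flow is perpendicular to layering, so the layers act in series and the equivalent K is the thickness-weighted harmonic mean.
Total thickness L = 9.21 + 10.6 = 19.81 m.
Σ(b_i/K_i) = 9.21/27.5 + 10.6/0.986 = 11.09 d.
K_eq = L / Σ(b_i/K_i) = 19.81 / 11.09 = 1.787 m/day.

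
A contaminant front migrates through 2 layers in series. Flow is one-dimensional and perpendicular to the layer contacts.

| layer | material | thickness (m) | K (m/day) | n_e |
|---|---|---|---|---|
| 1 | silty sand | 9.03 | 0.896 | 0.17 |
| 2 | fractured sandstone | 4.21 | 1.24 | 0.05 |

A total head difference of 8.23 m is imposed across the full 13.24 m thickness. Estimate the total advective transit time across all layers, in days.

2.86

With flow normal to the layers, continuity requires the same specific discharge q through every layer.
Σ(b_i/K_i) = 9.03/0.896 + 4.21/1.24 = 13.47 d.
q = Δh / Σ(b_i/K_i) = 8.23 / 13.47 = 0.6108 m/day.
In each layer the seepage velocity is v_i = q/n_i, so the layer transit time is t_i = b_i·n_i / q:
  layer 1 (silty sand): t_1 = 9.03 × 0.17 / 0.6108 = 2.513 d
  layer 2 (fractured sandstone): t_2 = 4.21 × 0.05 / 0.6108 = 0.3446 d
Total t = Σ t_i = 2.858 days.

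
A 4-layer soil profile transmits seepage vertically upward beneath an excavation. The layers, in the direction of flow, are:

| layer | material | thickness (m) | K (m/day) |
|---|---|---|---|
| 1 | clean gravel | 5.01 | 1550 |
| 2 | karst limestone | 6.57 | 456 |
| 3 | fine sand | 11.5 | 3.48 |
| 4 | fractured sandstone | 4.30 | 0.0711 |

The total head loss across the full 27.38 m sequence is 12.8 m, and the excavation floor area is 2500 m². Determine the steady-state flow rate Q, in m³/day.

502

Flow is perpendicular to layering, so the layers act in series and the equivalent K is the thickness-weighted harmonic mean.
Total thickness L = 5.01 + 6.57 + 11.5 + 4.30 = 27.38 m.
Σ(b_i/K_i) = 5.01/1550 + 6.57/456 + 11.5/3.48 + 4.30/0.0711 = 63.80 d.
K_eq = L / Σ(b_i/K_i) = 27.38 / 63.80 = 0.4292 m/day.
Q = K_eq · A · (Δh/L) = 0.4292 × 2500 × (12.8/27.38) = 501.6 m³/day.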